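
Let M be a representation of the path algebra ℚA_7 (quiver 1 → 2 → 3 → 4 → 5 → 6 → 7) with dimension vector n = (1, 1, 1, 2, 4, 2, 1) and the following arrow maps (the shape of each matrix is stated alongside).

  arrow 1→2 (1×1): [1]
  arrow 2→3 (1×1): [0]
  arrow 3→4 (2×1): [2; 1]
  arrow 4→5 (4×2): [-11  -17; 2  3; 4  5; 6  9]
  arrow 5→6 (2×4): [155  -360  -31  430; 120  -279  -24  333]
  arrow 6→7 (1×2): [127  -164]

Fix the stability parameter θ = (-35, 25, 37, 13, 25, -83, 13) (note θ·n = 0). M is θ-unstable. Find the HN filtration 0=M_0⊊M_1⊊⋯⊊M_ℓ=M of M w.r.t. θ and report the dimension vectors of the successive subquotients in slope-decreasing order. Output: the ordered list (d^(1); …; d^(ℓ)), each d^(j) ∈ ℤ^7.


Barcode: M ≅ I[1,2], I[3,7], I[4,5], I[5,5], I[5,6]. HN layers by μ_θ (5 steps, strictly decreasing):
  μ^(1)=25; μ^(2)=13; μ^(3)=-2; μ^(4)=-29; μ^(5)=-35

((0, 1, 0, 0, 2, 0, 0); (0, 0, 0, 1, 0, 0, 1); (0, 0, 1, 1, 1, 1, 0); (0, 0, 0, 0, 1, 1, 0); (1, 0, 0, 0, 0, 0, 0))


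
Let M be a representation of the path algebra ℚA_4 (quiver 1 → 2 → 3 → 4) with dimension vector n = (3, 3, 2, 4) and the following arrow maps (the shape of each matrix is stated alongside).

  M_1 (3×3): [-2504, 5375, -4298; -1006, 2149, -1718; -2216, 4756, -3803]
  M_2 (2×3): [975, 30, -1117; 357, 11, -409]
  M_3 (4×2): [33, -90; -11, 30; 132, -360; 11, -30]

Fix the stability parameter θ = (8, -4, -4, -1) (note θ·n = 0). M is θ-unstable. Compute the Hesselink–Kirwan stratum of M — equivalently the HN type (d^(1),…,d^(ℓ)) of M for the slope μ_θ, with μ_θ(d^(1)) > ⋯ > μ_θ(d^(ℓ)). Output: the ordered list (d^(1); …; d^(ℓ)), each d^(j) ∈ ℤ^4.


Interval decomposition of M: I[1,2], I[1,3], I[1,4], I[4,4]^3.
HN type (ℓ=4): μ^(1)=2; μ^(2)=0; μ^(3)=-1/4; μ^(4)=-1

((1, 1, 0, 0); (1, 1, 1, 0); (1, 1, 1, 1); (0, 0, 0, 3))


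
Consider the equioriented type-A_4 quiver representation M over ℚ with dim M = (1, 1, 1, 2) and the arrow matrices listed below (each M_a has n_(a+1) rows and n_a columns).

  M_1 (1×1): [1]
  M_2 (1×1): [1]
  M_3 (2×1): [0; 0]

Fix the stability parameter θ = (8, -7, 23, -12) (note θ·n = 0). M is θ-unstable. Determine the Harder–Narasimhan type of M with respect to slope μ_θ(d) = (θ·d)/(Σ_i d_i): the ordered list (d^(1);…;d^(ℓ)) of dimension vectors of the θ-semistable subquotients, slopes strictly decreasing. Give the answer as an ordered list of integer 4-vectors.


Interval decomposition of M: I[1,3], I[4,4]^2.
HN type (ℓ=3): μ^(1)=23; μ^(2)=1/2; μ^(3)=-12

((0, 0, 1, 0); (1, 1, 0, 0); (0, 0, 0, 2))


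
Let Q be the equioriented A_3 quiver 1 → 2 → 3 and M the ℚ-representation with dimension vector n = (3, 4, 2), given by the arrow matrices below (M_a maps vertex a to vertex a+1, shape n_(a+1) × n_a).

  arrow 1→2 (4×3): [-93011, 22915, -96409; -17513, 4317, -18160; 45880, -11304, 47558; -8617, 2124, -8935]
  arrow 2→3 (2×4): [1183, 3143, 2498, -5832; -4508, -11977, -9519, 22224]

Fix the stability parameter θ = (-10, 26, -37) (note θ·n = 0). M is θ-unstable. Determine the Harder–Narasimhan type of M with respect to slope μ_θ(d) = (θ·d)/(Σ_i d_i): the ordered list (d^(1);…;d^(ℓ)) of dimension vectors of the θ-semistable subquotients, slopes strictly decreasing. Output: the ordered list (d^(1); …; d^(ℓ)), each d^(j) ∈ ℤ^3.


Interval decomposition of M: I[1,2], I[1,3]^2, I[2,2].
HN type (ℓ=3): μ^(1)=26; μ^(2)=-11/2; μ^(3)=-10

((0, 2, 0); (0, 2, 2); (3, 0, 0))


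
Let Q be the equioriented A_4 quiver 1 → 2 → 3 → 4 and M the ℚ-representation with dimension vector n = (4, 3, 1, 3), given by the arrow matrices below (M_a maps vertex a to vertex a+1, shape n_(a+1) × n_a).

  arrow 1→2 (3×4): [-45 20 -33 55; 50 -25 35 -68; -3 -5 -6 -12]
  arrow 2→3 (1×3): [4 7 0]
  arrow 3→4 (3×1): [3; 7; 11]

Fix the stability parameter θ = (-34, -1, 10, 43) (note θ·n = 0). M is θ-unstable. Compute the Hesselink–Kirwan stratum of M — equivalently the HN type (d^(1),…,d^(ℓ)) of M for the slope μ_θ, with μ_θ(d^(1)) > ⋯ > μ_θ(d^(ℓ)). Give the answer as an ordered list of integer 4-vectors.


Via rank(M_{q-1}∘⋯∘M_p): M ≅ I[1,1], I[1,2]^2, I[1,4], I[4,4]^2.
μ_θ-semistable layers: μ^(1)=43; μ^(2)=10; μ^(3)=-1; μ^(4)=-34

((0, 0, 0, 3); (0, 0, 1, 0); (0, 3, 0, 0); (4, 0, 0, 0))


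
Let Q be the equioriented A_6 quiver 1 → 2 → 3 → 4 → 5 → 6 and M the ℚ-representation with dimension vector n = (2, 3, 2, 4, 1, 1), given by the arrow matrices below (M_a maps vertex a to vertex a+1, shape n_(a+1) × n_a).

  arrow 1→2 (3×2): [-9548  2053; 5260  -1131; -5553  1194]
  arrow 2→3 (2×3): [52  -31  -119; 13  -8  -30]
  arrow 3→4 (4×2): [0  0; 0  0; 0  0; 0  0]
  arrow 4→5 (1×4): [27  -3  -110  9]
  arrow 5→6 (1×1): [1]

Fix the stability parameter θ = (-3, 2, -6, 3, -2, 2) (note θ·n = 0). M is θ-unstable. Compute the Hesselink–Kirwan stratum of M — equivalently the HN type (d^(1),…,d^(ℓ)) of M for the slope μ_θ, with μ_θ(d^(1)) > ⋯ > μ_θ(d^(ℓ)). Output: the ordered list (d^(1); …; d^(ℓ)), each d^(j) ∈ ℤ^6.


Via rank(M_{q-1}∘⋯∘M_p): M ≅ I[1,3]^2, I[2,2], I[4,4]^3, I[4,6].
μ_θ-semistable layers: μ^(1)=3; μ^(2)=2; μ^(3)=1/2; μ^(4)=-2; μ^(5)=-3

((0, 0, 0, 3, 0, 0); (0, 1, 0, 0, 0, 1); (0, 0, 0, 1, 1, 0); (0, 2, 2, 0, 0, 0); (2, 0, 0, 0, 0, 0))


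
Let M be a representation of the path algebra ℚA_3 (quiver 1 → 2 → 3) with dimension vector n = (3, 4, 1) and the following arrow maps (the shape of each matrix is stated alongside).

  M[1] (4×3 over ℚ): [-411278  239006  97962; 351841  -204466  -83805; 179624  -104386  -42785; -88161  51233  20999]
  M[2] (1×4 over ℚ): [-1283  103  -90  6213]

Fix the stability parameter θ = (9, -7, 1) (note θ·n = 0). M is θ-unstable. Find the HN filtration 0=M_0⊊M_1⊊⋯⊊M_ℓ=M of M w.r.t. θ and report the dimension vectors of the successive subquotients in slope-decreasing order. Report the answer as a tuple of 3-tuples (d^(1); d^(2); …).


Via rank(M_{q-1}∘⋯∘M_p): M ≅ I[1,2]^2, I[1,3], I[2,2].
μ_θ-semistable layers: μ^(1)=1; μ^(2)=-7

((3, 3, 1); (0, 1, 0))


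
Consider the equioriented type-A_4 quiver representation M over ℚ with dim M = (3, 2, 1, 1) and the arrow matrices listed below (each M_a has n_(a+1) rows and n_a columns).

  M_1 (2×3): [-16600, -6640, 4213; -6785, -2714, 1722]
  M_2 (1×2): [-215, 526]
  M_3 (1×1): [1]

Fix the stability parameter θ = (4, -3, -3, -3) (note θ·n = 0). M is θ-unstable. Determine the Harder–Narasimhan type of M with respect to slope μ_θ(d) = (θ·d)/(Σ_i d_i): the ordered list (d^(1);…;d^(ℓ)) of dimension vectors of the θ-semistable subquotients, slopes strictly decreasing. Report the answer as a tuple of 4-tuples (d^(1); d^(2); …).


Interval decomposition of M: I[1,1], I[1,2], I[1,4].
HN type (ℓ=3): μ^(1)=4; μ^(2)=1/2; μ^(3)=-5/4

((1, 0, 0, 0); (1, 1, 0, 0); (1, 1, 1, 1))


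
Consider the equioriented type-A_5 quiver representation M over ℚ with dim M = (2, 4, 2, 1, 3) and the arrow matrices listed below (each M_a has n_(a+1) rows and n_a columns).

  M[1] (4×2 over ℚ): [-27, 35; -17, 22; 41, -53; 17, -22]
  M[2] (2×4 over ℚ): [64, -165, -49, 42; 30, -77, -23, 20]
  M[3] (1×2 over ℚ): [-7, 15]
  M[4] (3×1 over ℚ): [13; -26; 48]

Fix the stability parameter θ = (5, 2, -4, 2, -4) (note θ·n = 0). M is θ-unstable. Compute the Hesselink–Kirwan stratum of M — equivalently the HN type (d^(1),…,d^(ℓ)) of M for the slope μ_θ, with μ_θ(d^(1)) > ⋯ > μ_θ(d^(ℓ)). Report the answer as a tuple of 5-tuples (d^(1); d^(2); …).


Barcode: M ≅ I[1,3], I[1,5], I[2,2]^2, I[5,5]^2. HN layers by μ_θ (4 steps, strictly decreasing):
  μ^(1)=2; μ^(2)=1; μ^(3)=1/5; μ^(4)=-4

((0, 2, 0, 0, 0); (1, 1, 1, 0, 0); (1, 1, 1, 1, 1); (0, 0, 0, 0, 2))


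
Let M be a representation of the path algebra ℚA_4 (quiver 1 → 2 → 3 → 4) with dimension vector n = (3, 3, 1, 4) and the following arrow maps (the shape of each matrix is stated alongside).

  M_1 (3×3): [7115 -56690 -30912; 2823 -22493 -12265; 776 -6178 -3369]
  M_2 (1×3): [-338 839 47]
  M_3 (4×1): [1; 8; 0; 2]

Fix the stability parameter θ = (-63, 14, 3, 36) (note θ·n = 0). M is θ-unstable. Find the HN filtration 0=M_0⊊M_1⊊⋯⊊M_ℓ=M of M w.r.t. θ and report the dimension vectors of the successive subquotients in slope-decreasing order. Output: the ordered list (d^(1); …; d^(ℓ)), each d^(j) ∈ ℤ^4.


Via rank(M_{q-1}∘⋯∘M_p): M ≅ I[1,2]^2, I[1,4], I[4,4]^3.
μ_θ-semistable layers: μ^(1)=36; μ^(2)=14; μ^(3)=17/2; μ^(4)=-63

((0, 0, 0, 4); (0, 2, 0, 0); (0, 1, 1, 0); (3, 0, 0, 0))


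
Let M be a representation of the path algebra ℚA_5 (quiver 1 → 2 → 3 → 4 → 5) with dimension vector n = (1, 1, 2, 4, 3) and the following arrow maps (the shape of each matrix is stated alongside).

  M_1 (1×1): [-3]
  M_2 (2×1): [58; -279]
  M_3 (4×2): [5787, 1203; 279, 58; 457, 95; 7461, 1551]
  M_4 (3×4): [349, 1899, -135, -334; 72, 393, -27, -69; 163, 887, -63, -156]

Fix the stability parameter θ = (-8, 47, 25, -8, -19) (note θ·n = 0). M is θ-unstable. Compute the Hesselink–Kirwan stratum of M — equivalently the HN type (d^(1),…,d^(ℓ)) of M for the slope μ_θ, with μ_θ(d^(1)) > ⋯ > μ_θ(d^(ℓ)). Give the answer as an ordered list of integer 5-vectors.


Via rank(M_{q-1}∘⋯∘M_p): M ≅ I[1,4], I[3,5], I[4,4], I[4,5], I[5,5].
μ_θ-semistable layers: μ^(1)=64/3; μ^(2)=-2/3; μ^(3)=-8; μ^(4)=-27/2; μ^(5)=-19

((0, 1, 1, 1, 0); (0, 0, 1, 1, 1); (1, 0, 0, 1, 0); (0, 0, 0, 1, 1); (0, 0, 0, 0, 1))


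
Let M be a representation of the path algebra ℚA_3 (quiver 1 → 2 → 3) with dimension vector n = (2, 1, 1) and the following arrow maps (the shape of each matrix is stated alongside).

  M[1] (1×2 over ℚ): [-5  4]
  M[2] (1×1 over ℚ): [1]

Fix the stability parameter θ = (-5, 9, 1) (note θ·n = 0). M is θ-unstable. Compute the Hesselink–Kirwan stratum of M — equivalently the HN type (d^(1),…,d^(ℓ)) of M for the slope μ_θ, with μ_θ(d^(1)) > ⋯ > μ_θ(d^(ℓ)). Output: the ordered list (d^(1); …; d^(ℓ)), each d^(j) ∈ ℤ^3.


Barcode: M ≅ I[1,1], I[1,3]. HN layers by μ_θ (2 steps, strictly decreasing):
  μ^(1)=5; μ^(2)=-5

((0, 1, 1); (2, 0, 0))


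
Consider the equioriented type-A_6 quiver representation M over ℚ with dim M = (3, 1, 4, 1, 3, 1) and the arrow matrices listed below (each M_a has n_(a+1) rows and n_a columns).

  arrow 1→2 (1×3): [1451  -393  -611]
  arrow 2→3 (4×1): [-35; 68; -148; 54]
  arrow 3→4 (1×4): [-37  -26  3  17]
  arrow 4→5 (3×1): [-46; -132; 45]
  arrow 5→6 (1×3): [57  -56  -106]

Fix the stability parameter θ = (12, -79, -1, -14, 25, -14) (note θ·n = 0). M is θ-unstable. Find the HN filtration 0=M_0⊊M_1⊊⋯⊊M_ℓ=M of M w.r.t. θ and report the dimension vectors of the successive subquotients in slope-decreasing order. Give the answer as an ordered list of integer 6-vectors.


Via rank(M_{q-1}∘⋯∘M_p): M ≅ I[1,1]^2, I[1,5], I[3,3]^3, I[5,5], I[5,6].
μ_θ-semistable layers: μ^(1)=25; μ^(2)=12; μ^(3)=11/2; μ^(4)=-1; μ^(5)=-15/2; μ^(6)=-67/2

((0, 0, 0, 0, 2, 0); (2, 0, 0, 0, 0, 0); (0, 0, 0, 0, 1, 1); (0, 0, 3, 0, 0, 0); (0, 0, 1, 1, 0, 0); (1, 1, 0, 0, 0, 0))


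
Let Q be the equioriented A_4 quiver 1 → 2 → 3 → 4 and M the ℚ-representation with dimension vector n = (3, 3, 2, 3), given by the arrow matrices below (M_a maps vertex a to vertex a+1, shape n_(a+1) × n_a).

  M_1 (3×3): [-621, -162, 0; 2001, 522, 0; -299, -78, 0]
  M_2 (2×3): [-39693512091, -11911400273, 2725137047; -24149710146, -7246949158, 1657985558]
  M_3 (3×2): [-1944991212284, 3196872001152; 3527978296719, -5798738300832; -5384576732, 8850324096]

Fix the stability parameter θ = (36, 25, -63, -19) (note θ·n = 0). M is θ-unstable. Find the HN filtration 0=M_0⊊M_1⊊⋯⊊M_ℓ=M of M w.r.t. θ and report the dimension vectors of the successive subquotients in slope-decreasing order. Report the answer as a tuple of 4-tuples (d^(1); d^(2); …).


Interval decomposition of M: I[1,1]^2, I[1,4], I[2,2], I[2,3], I[4,4]^2.
HN type (ℓ=4): μ^(1)=36; μ^(2)=25; μ^(3)=-21/4; μ^(4)=-19

((2, 0, 0, 0); (0, 1, 0, 0); (1, 1, 1, 1); (0, 1, 1, 2))


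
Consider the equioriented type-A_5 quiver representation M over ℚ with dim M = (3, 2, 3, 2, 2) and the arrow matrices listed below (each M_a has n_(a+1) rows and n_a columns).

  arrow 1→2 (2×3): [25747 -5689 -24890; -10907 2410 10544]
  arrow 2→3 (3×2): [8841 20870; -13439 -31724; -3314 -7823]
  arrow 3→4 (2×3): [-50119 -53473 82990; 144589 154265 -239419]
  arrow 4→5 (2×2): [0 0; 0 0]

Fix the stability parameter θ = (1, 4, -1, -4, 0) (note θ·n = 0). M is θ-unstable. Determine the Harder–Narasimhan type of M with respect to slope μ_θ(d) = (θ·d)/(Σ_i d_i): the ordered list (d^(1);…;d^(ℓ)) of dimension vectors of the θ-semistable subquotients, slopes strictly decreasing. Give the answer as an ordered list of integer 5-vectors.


Via rank(M_{q-1}∘⋯∘M_p): M ≅ I[1,1], I[1,4]^2, I[3,3], I[5,5]^2.
μ_θ-semistable layers: μ^(1)=1; μ^(2)=0; μ^(3)=-1

((1, 0, 0, 0, 0); (2, 2, 2, 2, 2); (0, 0, 1, 0, 0))


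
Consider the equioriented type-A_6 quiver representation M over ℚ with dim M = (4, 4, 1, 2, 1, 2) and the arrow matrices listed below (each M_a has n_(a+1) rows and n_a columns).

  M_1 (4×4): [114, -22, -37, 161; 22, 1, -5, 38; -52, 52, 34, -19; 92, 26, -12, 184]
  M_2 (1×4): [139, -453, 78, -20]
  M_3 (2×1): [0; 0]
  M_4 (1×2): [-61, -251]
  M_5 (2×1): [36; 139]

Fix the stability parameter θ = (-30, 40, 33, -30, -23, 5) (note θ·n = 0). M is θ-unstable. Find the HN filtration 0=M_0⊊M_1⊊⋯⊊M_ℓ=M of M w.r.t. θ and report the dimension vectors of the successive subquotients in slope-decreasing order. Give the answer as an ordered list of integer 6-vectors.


Via rank(M_{q-1}∘⋯∘M_p): M ≅ I[1,2]^3, I[1,3], I[4,4], I[4,6], I[6,6].
μ_θ-semistable layers: μ^(1)=40; μ^(2)=73/2; μ^(3)=5; μ^(4)=-23; μ^(5)=-30

((0, 3, 0, 0, 0, 0); (0, 1, 1, 0, 0, 0); (0, 0, 0, 0, 0, 2); (0, 0, 0, 0, 1, 0); (4, 0, 0, 2, 0, 0))


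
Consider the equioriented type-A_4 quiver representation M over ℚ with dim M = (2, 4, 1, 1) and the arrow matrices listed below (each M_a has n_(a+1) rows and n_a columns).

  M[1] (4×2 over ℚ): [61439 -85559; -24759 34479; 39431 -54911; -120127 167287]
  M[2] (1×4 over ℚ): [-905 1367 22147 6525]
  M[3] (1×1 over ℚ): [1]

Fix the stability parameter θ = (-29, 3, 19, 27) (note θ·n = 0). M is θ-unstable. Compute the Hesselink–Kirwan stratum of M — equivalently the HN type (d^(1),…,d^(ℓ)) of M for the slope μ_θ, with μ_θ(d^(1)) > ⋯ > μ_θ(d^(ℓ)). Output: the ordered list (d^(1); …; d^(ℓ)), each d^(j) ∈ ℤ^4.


Via rank(M_{q-1}∘⋯∘M_p): M ≅ I[1,1], I[1,4], I[2,2]^3.
μ_θ-semistable layers: μ^(1)=27; μ^(2)=19; μ^(3)=3; μ^(4)=-29

((0, 0, 0, 1); (0, 0, 1, 0); (0, 4, 0, 0); (2, 0, 0, 0))


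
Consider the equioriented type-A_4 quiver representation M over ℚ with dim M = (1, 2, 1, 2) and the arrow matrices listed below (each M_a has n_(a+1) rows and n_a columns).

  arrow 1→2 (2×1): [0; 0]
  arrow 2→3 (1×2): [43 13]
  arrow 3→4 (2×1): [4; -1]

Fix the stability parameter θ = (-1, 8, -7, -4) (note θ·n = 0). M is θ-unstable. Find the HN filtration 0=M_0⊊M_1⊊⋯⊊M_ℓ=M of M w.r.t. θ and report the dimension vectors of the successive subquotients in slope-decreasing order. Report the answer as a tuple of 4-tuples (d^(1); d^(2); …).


Via rank(M_{q-1}∘⋯∘M_p): M ≅ I[1,1], I[2,2], I[2,4], I[4,4].
μ_θ-semistable layers: μ^(1)=8; μ^(2)=-1; μ^(3)=-4

((0, 1, 0, 0); (1, 1, 1, 1); (0, 0, 0, 1))


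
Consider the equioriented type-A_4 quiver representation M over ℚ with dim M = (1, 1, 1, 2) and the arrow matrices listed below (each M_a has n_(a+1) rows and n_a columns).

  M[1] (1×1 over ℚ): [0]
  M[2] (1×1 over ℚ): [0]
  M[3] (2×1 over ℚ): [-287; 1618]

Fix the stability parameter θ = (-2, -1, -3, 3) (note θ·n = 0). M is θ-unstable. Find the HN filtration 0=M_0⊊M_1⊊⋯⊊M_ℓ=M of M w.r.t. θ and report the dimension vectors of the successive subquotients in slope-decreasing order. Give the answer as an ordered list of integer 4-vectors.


Via rank(M_{q-1}∘⋯∘M_p): M ≅ I[1,1], I[2,2], I[3,4], I[4,4].
μ_θ-semistable layers: μ^(1)=3; μ^(2)=-1; μ^(3)=-2; μ^(4)=-3

((0, 0, 0, 2); (0, 1, 0, 0); (1, 0, 0, 0); (0, 0, 1, 0))


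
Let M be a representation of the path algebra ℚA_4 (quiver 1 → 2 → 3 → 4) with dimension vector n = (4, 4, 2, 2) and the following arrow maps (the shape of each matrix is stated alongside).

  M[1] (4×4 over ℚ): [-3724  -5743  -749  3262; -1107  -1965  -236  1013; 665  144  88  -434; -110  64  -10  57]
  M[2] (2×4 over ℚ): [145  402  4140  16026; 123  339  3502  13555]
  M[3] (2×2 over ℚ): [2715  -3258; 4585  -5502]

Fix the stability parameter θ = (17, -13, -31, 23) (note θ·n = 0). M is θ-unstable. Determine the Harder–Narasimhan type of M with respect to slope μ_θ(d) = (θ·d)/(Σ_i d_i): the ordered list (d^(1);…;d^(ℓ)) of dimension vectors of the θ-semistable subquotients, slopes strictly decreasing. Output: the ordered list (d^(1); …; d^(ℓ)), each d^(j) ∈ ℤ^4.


Barcode: M ≅ I[1,2]^2, I[1,3], I[1,4], I[4,4]. HN layers by μ_θ (3 steps, strictly decreasing):
  μ^(1)=23; μ^(2)=2; μ^(3)=-9

((0, 0, 0, 2); (2, 2, 0, 0); (2, 2, 2, 0))


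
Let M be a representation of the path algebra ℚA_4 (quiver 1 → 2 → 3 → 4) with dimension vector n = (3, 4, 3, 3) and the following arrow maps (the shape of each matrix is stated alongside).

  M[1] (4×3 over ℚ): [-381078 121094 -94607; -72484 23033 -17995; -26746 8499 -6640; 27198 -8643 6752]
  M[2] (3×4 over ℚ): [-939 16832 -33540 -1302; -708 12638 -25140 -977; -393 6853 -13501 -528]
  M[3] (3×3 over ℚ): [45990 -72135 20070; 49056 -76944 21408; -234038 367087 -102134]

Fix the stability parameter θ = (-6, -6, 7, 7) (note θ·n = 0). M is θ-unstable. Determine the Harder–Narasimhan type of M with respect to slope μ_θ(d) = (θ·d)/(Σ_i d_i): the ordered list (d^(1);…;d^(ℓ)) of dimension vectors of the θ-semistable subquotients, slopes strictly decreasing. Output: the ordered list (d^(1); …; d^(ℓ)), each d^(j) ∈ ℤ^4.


Interval decomposition of M: I[1,3]^2, I[1,4], I[2,2], I[4,4]^2.
HN type (ℓ=2): μ^(1)=7; μ^(2)=-6

((0, 0, 3, 3); (3, 4, 0, 0))


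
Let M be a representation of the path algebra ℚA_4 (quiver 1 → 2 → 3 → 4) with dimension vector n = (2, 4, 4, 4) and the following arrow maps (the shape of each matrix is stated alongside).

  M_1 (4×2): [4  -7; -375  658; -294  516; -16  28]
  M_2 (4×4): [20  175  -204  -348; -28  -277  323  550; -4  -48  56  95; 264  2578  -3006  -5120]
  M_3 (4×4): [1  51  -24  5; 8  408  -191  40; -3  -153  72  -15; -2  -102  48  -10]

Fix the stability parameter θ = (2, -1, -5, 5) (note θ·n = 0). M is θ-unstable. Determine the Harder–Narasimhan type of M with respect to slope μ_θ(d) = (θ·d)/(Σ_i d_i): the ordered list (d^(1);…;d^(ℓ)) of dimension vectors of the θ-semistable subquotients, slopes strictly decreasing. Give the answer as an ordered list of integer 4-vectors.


Barcode: M ≅ I[1,2], I[1,3], I[2,4]^2, I[3,3], I[4,4]^2. HN layers by μ_θ (5 steps, strictly decreasing):
  μ^(1)=5; μ^(2)=1/2; μ^(3)=-4/3; μ^(4)=-3; μ^(5)=-5

((0, 0, 0, 4); (1, 1, 0, 0); (1, 1, 1, 0); (0, 2, 2, 0); (0, 0, 1, 0))


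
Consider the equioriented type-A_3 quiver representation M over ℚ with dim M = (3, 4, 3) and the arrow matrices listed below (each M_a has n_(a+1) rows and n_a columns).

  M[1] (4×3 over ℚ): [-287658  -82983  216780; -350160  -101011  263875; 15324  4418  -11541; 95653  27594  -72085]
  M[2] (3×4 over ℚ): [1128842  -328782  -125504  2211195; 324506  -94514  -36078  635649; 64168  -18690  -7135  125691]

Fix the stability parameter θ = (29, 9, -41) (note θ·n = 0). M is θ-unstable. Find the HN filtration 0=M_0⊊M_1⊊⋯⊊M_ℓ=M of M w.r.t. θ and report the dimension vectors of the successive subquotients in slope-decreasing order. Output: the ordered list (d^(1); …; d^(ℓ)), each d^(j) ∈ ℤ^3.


Interval decomposition of M: I[1,2], I[1,3]^2, I[2,2], I[3,3].
HN type (ℓ=4): μ^(1)=19; μ^(2)=9; μ^(3)=-1; μ^(4)=-41

((1, 1, 0); (0, 1, 0); (2, 2, 2); (0, 0, 1))


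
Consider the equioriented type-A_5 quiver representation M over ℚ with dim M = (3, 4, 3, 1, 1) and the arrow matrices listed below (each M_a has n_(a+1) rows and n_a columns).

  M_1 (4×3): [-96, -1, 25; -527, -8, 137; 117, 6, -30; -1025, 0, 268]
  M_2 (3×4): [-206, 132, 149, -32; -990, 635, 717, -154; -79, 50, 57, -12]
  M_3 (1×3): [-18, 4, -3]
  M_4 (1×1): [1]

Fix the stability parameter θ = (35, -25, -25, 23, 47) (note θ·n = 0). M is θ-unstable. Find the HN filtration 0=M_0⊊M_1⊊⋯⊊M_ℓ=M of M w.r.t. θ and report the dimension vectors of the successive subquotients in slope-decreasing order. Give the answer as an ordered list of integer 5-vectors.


Interval decomposition of M: I[1,3]^2, I[1,5], I[2,2].
HN type (ℓ=4): μ^(1)=47; μ^(2)=23; μ^(3)=-5; μ^(4)=-25

((0, 0, 0, 0, 1); (0, 0, 0, 1, 0); (3, 3, 3, 0, 0); (0, 1, 0, 0, 0))


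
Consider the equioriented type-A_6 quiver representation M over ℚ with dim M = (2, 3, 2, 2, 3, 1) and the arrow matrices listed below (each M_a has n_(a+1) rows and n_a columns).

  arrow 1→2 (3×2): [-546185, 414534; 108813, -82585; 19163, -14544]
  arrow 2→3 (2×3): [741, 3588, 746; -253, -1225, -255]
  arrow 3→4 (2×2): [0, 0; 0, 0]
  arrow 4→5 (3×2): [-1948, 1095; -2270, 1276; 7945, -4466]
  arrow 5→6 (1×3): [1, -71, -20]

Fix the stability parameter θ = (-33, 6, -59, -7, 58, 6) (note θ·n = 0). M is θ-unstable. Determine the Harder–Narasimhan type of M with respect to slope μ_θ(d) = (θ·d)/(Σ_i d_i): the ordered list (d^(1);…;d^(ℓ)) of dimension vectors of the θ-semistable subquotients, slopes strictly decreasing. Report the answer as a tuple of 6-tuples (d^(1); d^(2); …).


Interval decomposition of M: I[1,3]^2, I[2,2], I[4,5], I[4,6], I[5,5].
HN type (ℓ=6): μ^(1)=58; μ^(2)=32; μ^(3)=6; μ^(4)=-7; μ^(5)=-53/2; μ^(6)=-33

((0, 0, 0, 0, 2, 0); (0, 0, 0, 0, 1, 1); (0, 1, 0, 0, 0, 0); (0, 0, 0, 2, 0, 0); (0, 2, 2, 0, 0, 0); (2, 0, 0, 0, 0, 0))


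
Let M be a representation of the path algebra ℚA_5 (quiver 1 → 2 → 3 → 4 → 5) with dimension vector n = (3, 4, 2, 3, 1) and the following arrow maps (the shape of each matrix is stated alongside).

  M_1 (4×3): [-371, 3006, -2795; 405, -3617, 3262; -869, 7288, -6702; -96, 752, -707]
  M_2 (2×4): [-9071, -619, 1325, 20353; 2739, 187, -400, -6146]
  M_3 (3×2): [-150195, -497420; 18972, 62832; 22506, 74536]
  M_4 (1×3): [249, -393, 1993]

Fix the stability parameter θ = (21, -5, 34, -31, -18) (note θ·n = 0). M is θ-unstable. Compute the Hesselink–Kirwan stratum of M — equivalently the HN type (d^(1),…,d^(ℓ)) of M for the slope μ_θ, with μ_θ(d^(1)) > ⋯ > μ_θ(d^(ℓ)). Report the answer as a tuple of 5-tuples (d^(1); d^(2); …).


Via rank(M_{q-1}∘⋯∘M_p): M ≅ I[1,2], I[1,3], I[1,5], I[2,2], I[4,4]^2.
μ_θ-semistable layers: μ^(1)=34; μ^(2)=8; μ^(3)=1/5; μ^(4)=-5; μ^(5)=-31

((0, 0, 1, 0, 0); (2, 2, 0, 0, 0); (1, 1, 1, 1, 1); (0, 1, 0, 0, 0); (0, 0, 0, 2, 0))


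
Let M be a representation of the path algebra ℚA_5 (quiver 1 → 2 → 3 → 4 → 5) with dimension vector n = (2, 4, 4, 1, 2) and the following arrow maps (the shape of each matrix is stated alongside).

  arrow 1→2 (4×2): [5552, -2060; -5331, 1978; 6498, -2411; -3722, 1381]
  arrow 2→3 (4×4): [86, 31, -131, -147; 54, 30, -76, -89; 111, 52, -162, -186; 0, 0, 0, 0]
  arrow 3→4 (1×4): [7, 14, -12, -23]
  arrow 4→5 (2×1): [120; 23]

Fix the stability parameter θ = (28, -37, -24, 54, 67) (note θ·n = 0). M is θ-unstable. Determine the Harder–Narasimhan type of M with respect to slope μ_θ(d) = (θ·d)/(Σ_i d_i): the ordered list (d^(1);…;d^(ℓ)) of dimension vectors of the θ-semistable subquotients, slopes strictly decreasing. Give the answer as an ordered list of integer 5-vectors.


Barcode: M ≅ I[1,3], I[1,5], I[2,2], I[2,3], I[3,3], I[5,5]. HN layers by μ_θ (5 steps, strictly decreasing):
  μ^(1)=67; μ^(2)=54; μ^(3)=-11; μ^(4)=-24; μ^(5)=-37

((0, 0, 0, 0, 2); (0, 0, 0, 1, 0); (2, 2, 2, 0, 0); (0, 0, 2, 0, 0); (0, 2, 0, 0, 0))


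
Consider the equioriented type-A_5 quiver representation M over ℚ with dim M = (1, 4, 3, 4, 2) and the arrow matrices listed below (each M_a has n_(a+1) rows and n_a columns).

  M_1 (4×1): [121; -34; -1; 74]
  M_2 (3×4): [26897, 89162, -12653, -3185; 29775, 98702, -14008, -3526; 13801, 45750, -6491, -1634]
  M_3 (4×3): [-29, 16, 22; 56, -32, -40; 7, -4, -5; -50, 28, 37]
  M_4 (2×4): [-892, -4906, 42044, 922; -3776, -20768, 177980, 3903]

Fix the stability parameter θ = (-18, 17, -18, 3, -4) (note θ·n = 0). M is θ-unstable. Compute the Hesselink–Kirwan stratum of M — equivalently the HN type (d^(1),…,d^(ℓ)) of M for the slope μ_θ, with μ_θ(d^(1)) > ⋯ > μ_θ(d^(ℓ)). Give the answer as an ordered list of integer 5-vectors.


Interval decomposition of M: I[1,3], I[2,2], I[2,4], I[2,5], I[4,4], I[4,5].
HN type (ℓ=4): μ^(1)=17; μ^(2)=3; μ^(3)=-1/2; μ^(4)=-18

((0, 1, 0, 0, 0); (0, 0, 0, 2, 0); (0, 3, 3, 2, 2); (1, 0, 0, 0, 0))


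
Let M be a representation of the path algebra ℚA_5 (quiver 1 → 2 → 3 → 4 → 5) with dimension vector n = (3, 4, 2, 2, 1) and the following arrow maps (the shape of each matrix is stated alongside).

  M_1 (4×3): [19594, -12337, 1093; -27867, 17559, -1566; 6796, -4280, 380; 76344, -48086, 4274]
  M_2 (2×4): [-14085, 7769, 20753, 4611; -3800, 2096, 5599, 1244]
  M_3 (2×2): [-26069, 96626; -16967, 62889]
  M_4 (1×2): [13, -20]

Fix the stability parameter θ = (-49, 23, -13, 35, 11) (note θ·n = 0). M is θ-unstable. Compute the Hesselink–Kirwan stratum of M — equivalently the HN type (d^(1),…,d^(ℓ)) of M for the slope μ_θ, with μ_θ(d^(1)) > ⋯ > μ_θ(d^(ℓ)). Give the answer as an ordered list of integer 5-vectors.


Interval decomposition of M: I[1,1], I[1,2], I[1,5], I[2,2], I[2,4].
HN type (ℓ=4): μ^(1)=35; μ^(2)=23; μ^(3)=5; μ^(4)=-49

((0, 0, 0, 1, 0); (0, 2, 0, 1, 1); (0, 2, 2, 0, 0); (3, 0, 0, 0, 0))


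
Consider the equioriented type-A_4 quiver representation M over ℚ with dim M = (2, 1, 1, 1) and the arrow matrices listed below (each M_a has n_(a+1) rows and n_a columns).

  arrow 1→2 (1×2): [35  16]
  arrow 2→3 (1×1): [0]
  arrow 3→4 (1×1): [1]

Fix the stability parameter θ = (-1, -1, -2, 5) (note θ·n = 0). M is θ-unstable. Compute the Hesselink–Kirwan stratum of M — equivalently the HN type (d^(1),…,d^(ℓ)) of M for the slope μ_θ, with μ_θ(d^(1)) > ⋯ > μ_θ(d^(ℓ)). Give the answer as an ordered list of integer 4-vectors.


Barcode: M ≅ I[1,1], I[1,2], I[3,4]. HN layers by μ_θ (3 steps, strictly decreasing):
  μ^(1)=5; μ^(2)=-1; μ^(3)=-2

((0, 0, 0, 1); (2, 1, 0, 0); (0, 0, 1, 0))


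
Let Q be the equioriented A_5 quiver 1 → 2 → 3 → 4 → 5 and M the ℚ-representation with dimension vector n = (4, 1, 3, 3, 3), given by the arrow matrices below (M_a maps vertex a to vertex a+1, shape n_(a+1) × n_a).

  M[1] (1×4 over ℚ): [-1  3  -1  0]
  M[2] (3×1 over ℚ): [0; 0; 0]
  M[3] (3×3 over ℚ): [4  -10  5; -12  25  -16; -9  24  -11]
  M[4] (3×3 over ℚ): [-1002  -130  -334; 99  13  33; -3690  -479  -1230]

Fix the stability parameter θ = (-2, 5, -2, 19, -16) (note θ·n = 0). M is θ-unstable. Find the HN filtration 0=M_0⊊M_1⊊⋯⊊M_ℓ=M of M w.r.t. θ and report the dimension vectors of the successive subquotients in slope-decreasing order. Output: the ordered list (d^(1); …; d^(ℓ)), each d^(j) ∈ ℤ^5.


Barcode: M ≅ I[1,1]^3, I[1,2], I[3,4], I[3,5]^2, I[5,5]. HN layers by μ_θ (5 steps, strictly decreasing):
  μ^(1)=19; μ^(2)=5; μ^(3)=3/2; μ^(4)=-2; μ^(5)=-16

((0, 0, 0, 1, 0); (0, 1, 0, 0, 0); (0, 0, 0, 2, 2); (4, 0, 3, 0, 0); (0, 0, 0, 0, 1))


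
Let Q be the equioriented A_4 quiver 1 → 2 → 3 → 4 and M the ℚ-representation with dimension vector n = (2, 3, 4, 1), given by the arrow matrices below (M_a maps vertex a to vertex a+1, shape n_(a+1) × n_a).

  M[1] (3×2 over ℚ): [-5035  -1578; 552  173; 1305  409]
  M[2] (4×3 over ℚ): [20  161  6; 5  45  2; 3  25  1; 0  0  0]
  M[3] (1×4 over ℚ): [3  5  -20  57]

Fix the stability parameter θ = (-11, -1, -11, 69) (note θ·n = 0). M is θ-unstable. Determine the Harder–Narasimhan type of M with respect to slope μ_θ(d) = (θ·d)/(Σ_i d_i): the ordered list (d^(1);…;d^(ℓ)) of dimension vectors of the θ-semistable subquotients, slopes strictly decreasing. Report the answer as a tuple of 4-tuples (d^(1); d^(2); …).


Interval decomposition of M: I[1,3], I[1,4], I[2,3], I[3,3].
HN type (ℓ=3): μ^(1)=69; μ^(2)=-6; μ^(3)=-11

((0, 0, 0, 1); (0, 3, 3, 0); (2, 0, 1, 0))


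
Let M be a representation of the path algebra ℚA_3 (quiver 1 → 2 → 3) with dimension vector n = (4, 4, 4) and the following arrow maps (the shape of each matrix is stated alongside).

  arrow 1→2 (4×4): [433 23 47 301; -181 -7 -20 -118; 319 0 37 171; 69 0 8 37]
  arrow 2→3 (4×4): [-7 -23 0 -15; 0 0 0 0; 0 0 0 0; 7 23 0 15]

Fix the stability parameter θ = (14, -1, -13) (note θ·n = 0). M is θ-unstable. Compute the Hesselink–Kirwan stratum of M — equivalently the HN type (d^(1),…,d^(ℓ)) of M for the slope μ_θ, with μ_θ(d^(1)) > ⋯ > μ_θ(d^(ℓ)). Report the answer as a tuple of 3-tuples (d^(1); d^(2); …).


Interval decomposition of M: I[1,2]^3, I[1,3], I[3,3]^3.
HN type (ℓ=3): μ^(1)=13/2; μ^(2)=0; μ^(3)=-13

((3, 3, 0); (1, 1, 1); (0, 0, 3))


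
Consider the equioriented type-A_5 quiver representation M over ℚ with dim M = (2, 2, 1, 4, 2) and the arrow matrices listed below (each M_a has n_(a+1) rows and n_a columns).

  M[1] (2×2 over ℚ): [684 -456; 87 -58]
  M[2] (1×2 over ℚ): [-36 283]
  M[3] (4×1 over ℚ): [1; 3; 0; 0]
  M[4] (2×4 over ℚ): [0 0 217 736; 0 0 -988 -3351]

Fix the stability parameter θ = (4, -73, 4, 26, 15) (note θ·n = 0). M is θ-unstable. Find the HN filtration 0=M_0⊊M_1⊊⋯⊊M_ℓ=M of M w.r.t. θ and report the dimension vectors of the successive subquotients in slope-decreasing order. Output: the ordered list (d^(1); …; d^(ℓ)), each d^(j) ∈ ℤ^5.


Via rank(M_{q-1}∘⋯∘M_p): M ≅ I[1,1], I[1,4], I[2,2], I[4,4], I[4,5]^2.
μ_θ-semistable layers: μ^(1)=26; μ^(2)=41/2; μ^(3)=4; μ^(4)=-69/2; μ^(5)=-73

((0, 0, 0, 2, 0); (0, 0, 0, 2, 2); (1, 0, 1, 0, 0); (1, 1, 0, 0, 0); (0, 1, 0, 0, 0))


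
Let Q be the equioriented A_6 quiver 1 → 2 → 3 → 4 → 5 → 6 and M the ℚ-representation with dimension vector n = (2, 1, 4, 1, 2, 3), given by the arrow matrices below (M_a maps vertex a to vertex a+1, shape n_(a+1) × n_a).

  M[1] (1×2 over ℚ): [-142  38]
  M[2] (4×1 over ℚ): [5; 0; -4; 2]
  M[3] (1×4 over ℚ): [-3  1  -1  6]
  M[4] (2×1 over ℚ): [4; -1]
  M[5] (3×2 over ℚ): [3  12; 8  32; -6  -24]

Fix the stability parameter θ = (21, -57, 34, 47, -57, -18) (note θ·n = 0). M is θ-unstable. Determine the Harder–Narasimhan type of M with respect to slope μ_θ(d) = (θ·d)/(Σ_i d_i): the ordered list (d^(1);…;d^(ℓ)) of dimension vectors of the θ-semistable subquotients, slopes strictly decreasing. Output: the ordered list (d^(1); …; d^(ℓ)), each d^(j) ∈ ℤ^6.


Via rank(M_{q-1}∘⋯∘M_p): M ≅ I[1,1], I[1,5], I[3,3]^3, I[5,6], I[6,6]^2.
μ_θ-semistable layers: μ^(1)=34; μ^(2)=21; μ^(3)=8; μ^(4)=-18; μ^(5)=-57

((0, 0, 3, 0, 0, 0); (1, 0, 0, 0, 0, 0); (0, 0, 1, 1, 1, 0); (1, 1, 0, 0, 0, 3); (0, 0, 0, 0, 1, 0))


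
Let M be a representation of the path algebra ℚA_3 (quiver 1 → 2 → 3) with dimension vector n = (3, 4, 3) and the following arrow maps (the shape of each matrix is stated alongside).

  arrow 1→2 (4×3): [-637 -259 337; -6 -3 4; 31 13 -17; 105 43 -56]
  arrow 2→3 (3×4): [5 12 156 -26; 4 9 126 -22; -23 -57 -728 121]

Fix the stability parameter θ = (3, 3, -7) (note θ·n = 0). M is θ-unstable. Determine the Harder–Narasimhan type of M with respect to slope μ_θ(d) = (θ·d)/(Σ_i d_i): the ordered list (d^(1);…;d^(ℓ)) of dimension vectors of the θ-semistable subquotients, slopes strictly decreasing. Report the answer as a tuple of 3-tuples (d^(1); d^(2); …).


Interval decomposition of M: I[1,3]^3, I[2,2].
HN type (ℓ=2): μ^(1)=3; μ^(2)=-1/3

((0, 1, 0); (3, 3, 3))


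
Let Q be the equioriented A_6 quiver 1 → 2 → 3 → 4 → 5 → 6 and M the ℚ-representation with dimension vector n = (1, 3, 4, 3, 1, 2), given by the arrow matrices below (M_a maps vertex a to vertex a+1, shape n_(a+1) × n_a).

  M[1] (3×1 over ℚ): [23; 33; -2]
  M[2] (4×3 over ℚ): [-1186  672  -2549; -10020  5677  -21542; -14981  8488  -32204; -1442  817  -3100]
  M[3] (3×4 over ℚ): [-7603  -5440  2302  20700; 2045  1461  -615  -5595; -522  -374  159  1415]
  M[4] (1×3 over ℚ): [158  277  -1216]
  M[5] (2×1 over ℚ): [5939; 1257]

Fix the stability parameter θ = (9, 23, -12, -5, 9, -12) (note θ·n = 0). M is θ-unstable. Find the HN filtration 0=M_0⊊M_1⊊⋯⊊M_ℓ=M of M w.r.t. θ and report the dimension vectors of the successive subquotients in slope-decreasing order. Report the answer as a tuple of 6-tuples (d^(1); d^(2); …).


Interval decomposition of M: I[1,6], I[2,4]^2, I[3,3], I[6,6].
HN type (ℓ=2): μ^(1)=2; μ^(2)=-12

((1, 3, 3, 3, 1, 1); (0, 0, 1, 0, 0, 1))


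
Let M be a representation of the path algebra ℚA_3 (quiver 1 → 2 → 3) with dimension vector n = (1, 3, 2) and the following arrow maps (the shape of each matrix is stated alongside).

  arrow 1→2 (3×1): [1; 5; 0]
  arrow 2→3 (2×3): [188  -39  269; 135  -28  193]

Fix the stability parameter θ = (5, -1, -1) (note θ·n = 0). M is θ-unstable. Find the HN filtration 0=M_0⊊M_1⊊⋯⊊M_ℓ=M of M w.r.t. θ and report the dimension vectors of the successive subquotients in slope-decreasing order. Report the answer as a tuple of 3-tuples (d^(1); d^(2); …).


Via rank(M_{q-1}∘⋯∘M_p): M ≅ I[1,3], I[2,2], I[2,3].
μ_θ-semistable layers: μ^(1)=1; μ^(2)=-1

((1, 1, 1); (0, 2, 1))


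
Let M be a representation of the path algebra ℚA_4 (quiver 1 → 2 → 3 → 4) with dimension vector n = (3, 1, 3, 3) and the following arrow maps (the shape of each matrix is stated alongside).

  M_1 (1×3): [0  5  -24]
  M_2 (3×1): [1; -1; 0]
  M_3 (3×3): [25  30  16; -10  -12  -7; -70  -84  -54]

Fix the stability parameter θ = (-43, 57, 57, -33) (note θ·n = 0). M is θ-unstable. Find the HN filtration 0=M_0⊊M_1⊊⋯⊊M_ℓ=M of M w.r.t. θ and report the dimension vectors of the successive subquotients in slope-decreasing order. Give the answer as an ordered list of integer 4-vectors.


Via rank(M_{q-1}∘⋯∘M_p): M ≅ I[1,1]^2, I[1,4], I[3,3], I[3,4], I[4,4].
μ_θ-semistable layers: μ^(1)=57; μ^(2)=27; μ^(3)=12; μ^(4)=-33; μ^(5)=-43

((0, 0, 1, 0); (0, 1, 1, 1); (0, 0, 1, 1); (0, 0, 0, 1); (3, 0, 0, 0))


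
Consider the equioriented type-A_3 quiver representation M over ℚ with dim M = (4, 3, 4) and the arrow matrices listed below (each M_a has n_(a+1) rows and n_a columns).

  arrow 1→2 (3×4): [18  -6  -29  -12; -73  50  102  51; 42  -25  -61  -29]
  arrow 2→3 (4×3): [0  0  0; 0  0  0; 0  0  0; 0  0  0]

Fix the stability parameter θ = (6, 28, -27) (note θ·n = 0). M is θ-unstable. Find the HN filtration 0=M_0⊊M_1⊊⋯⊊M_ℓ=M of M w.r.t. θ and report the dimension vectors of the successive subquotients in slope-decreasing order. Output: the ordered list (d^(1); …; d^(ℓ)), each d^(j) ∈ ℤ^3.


Via rank(M_{q-1}∘⋯∘M_p): M ≅ I[1,1], I[1,2]^3, I[3,3]^4.
μ_θ-semistable layers: μ^(1)=28; μ^(2)=6; μ^(3)=-27

((0, 3, 0); (4, 0, 0); (0, 0, 4))


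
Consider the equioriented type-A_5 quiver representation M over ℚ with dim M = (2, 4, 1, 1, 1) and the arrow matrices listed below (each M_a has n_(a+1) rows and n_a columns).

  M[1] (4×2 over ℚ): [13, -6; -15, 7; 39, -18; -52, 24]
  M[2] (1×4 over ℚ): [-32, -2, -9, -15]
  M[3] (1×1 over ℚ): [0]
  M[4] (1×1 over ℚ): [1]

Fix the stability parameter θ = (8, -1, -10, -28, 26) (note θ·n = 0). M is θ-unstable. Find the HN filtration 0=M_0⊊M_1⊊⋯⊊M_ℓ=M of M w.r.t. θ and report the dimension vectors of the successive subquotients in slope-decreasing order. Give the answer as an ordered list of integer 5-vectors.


Via rank(M_{q-1}∘⋯∘M_p): M ≅ I[1,2], I[1,3], I[2,2]^2, I[4,5].
μ_θ-semistable layers: μ^(1)=26; μ^(2)=7/2; μ^(3)=-1; μ^(4)=-28

((0, 0, 0, 0, 1); (1, 1, 0, 0, 0); (1, 3, 1, 0, 0); (0, 0, 0, 1, 0))


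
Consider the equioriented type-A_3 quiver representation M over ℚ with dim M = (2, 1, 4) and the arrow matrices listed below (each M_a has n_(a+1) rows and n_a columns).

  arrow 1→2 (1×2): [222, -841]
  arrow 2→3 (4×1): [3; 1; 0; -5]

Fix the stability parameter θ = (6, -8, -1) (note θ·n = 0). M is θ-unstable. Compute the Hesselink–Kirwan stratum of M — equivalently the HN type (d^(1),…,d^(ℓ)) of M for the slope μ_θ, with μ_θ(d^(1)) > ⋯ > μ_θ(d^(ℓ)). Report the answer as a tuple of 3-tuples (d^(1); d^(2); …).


Via rank(M_{q-1}∘⋯∘M_p): M ≅ I[1,1], I[1,3], I[3,3]^3.
μ_θ-semistable layers: μ^(1)=6; μ^(2)=-1

((1, 0, 0); (1, 1, 4))


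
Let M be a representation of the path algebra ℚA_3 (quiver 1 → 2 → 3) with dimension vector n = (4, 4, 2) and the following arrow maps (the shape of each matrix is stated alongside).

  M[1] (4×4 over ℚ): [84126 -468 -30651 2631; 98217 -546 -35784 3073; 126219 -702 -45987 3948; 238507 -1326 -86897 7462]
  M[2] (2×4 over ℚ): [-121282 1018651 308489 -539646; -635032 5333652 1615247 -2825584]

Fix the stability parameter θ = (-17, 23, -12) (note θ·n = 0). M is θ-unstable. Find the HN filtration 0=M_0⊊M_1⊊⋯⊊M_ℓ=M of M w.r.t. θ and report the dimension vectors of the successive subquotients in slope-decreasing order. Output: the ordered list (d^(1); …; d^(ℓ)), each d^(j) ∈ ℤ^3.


Interval decomposition of M: I[1,1]^2, I[1,3]^2, I[2,2]^2.
HN type (ℓ=3): μ^(1)=23; μ^(2)=11/2; μ^(3)=-17

((0, 2, 0); (0, 2, 2); (4, 0, 0))


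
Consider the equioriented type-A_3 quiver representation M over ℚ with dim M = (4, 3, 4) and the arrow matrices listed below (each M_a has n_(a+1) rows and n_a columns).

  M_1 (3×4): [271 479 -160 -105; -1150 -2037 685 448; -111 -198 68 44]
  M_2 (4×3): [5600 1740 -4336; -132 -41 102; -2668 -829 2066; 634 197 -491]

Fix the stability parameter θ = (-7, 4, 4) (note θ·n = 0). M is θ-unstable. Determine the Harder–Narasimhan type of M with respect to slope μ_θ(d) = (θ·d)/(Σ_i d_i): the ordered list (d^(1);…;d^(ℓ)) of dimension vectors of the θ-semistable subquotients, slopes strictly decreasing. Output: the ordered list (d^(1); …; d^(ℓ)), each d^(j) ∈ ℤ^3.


Barcode: M ≅ I[1,1], I[1,2], I[1,3]^2, I[3,3]^2. HN layers by μ_θ (2 steps, strictly decreasing):
  μ^(1)=4; μ^(2)=-7

((0, 3, 4); (4, 0, 0))


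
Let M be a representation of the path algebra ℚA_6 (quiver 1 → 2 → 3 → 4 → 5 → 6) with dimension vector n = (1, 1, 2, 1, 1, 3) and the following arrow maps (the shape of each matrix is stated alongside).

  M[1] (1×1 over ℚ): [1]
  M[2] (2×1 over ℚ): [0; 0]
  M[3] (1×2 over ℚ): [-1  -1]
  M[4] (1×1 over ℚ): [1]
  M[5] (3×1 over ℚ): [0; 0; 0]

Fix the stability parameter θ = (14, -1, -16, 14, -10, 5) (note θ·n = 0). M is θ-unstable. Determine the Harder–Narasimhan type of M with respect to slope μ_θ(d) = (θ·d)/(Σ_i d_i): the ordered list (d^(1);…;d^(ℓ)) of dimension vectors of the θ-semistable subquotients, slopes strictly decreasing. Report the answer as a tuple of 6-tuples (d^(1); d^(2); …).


Interval decomposition of M: I[1,2], I[3,3], I[3,5], I[6,6]^3.
HN type (ℓ=4): μ^(1)=13/2; μ^(2)=5; μ^(3)=2; μ^(4)=-16

((1, 1, 0, 0, 0, 0); (0, 0, 0, 0, 0, 3); (0, 0, 0, 1, 1, 0); (0, 0, 2, 0, 0, 0))
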